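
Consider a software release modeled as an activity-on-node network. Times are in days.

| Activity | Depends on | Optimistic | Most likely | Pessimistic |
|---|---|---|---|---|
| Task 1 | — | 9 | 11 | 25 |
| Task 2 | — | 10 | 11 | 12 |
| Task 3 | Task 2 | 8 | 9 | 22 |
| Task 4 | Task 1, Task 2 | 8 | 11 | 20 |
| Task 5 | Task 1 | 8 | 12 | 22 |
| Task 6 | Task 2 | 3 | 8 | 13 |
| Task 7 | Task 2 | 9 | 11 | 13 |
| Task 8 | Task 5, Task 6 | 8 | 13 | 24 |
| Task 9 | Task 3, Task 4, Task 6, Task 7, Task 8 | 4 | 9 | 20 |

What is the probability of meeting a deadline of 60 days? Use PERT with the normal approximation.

te_Task 1 = (9 + 4·11 + 25)/6 = 78/6 = 13; σ²_Task 1 = ((25−9)/6)² = 7.111
te_Task 2 = (10 + 4·11 + 12)/6 = 66/6 = 11; σ²_Task 2 = ((12−10)/6)² = 0.111
te_Task 3 = (8 + 4·9 + 22)/6 = 66/6 = 11; σ²_Task 3 = ((22−8)/6)² = 5.444
te_Task 4 = (8 + 4·11 + 20)/6 = 72/6 = 12; σ²_Task 4 = ((20−8)/6)² = 4.000
te_Task 5 = (8 + 4·12 + 22)/6 = 78/6 = 13; σ²_Task 5 = ((22−8)/6)² = 5.444
te_Task 6 = (3 + 4·8 + 13)/6 = 48/6 = 8; σ²_Task 6 = ((13−3)/6)² = 2.778
te_Task 7 = (9 + 4·11 + 13)/6 = 66/6 = 11; σ²_Task 7 = ((13−9)/6)² = 0.444
te_Task 8 = (8 + 4·13 + 24)/6 = 84/6 = 14; σ²_Task 8 = ((24−8)/6)² = 7.111
te_Task 9 = (4 + 4·9 + 20)/6 = 60/6 = 10; σ²_Task 9 = ((20−4)/6)² = 7.111

Forward pass:
ES_Task 1 = 0; EF_Task 1 = 13
ES_Task 2 = 0; EF_Task 2 = 11
ES_Task 3 = 11; EF_Task 3 = 11+11 = 22
ES_Task 4 = max(EF_Task 1=13, EF_Task 2=11) = 13; EF_Task 4 = 13+12 = 25
ES_Task 5 = 13; EF_Task 5 = 13+13 = 26
ES_Task 6 = 11; EF_Task 6 = 11+8 = 19
ES_Task 7 = 11; EF_Task 7 = 11+11 = 22
ES_Task 8 = max(EF_Task 5=26, EF_Task 6=19) = 26; EF_Task 8 = 26+14 = 40
ES_Task 9 = max(EF_Task 3=22, EF_Task 4=25, EF_Task 6=19, EF_Task 7=22, EF_Task 8=40) = 40; EF_Task 9 = 40+10 = 50
Expected project duration μ = 50 days. Critical path: Task 1 → Task 5 → Task 8 → Task 9.

Variance along critical path = 7.111 + 5.444 + 7.111 + 7.111 = 26.778; σ = √26.778 = 5.175 days.
Z = (60 − 50) / 5.175 = 1.932
P(T ≤ 60) = Φ(1.932) ≈ 0.973

0.973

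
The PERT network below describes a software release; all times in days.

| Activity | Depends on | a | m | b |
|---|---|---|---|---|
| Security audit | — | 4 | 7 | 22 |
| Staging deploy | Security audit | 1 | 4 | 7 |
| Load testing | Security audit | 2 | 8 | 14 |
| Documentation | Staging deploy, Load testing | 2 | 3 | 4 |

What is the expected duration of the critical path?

te_Security audit = (4 + 4·7 + 22)/6 = 54/6 = 9
te_Staging deploy = (1 + 4·4 + 7)/6 = 24/6 = 4
te_Load testing = (2 + 4·8 + 14)/6 = 48/6 = 8
te_Documentation = (2 + 4·3 + 4)/6 = 18/6 = 3

Forward pass:
ES_Security audit = 0; EF_Security audit = 9
ES_Staging deploy = 9; EF_Staging deploy = 9+4 = 13
ES_Load testing = 9; EF_Load testing = 9+8 = 17
ES_Documentation = max(EF_Staging deploy=13, EF_Load testing=17) = 17; EF_Documentation = 17+3 = 20
Expected project duration μ = 20 days. Critical path: Security audit → Load testing → Documentation.

20 days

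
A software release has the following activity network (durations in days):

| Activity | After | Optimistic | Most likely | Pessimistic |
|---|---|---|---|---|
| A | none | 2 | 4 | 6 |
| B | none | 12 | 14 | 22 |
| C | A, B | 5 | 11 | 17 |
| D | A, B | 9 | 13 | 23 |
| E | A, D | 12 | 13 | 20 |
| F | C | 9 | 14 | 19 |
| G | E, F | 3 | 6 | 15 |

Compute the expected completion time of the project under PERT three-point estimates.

te_A = (2 + 4·4 + 6)/6 = 24/6 = 4
te_B = (12 + 4·14 + 22)/6 = 90/6 = 15
te_C = (5 + 4·11 + 17)/6 = 66/6 = 11
te_D = (9 + 4·13 + 23)/6 = 84/6 = 14
te_E = (12 + 4·13 + 20)/6 = 84/6 = 14
te_F = (9 + 4·14 + 19)/6 = 84/6 = 14
te_G = (3 + 4·6 + 15)/6 = 42/6 = 7

Forward pass:
ES_A = 0; EF_A = 4
ES_B = 0; EF_B = 15
ES_C = max(EF_A=4, EF_B=15) = 15; EF_C = 15+11 = 26
ES_D = max(EF_A=4, EF_B=15) = 15; EF_D = 15+14 = 29
ES_E = max(EF_A=4, EF_D=29) = 29; EF_E = 29+14 = 43
ES_F = 26; EF_F = 26+14 = 40
ES_G = max(EF_E=43, EF_F=40) = 43; EF_G = 43+7 = 50
Expected project duration μ = 50 days. Critical path: B → D → E → G.

50 days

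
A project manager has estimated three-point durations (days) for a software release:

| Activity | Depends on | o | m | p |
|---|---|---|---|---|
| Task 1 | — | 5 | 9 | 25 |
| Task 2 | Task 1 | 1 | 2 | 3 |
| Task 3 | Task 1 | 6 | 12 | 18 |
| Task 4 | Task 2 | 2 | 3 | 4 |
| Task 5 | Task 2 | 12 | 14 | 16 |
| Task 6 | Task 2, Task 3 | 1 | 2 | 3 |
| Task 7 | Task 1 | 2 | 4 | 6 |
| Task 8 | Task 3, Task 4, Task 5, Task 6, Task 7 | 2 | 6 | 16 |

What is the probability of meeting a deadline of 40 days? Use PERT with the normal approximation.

te_Task 1 = (5 + 4·9 + 25)/6 = 66/6 = 11; σ²_Task 1 = ((25−5)/6)² = 11.111
te_Task 2 = (1 + 4·2 + 3)/6 = 12/6 = 2; σ²_Task 2 = ((3−1)/6)² = 0.111
te_Task 3 = (6 + 4·12 + 18)/6 = 72/6 = 12; σ²_Task 3 = ((18−6)/6)² = 4.000
te_Task 4 = (2 + 4·3 + 4)/6 = 18/6 = 3; σ²_Task 4 = ((4−2)/6)² = 0.111
te_Task 5 = (12 + 4·14 + 16)/6 = 84/6 = 14; σ²_Task 5 = ((16−12)/6)² = 0.444
te_Task 6 = (1 + 4·2 + 3)/6 = 12/6 = 2; σ²_Task 6 = ((3−1)/6)² = 0.111
te_Task 7 = (2 + 4·4 + 6)/6 = 24/6 = 4; σ²_Task 7 = ((6−2)/6)² = 0.444
te_Task 8 = (2 + 4·6 + 16)/6 = 42/6 = 7; σ²_Task 8 = ((16−2)/6)² = 5.444

Forward pass:
ES_Task 1 = 0; EF_Task 1 = 11
ES_Task 2 = 11; EF_Task 2 = 11+2 = 13
ES_Task 3 = 11; EF_Task 3 = 11+12 = 23
ES_Task 4 = 13; EF_Task 4 = 13+3 = 16
ES_Task 5 = 13; EF_Task 5 = 13+14 = 27
ES_Task 6 = max(EF_Task 2=13, EF_Task 3=23) = 23; EF_Task 6 = 23+2 = 25
ES_Task 7 = 11; EF_Task 7 = 11+4 = 15
ES_Task 8 = max(EF_Task 3=23, EF_Task 4=16, EF_Task 5=27, EF_Task 6=25, EF_Task 7=15) = 27; EF_Task 8 = 27+7 = 34
Expected project duration μ = 34 days. Critical path: Task 1 → Task 2 → Task 5 → Task 8.

Variance along critical path = 11.111 + 0.111 + 0.444 + 5.444 = 17.111; σ = √17.111 = 4.137 days.
Z = (40 − 34) / 4.137 = 1.450
P(T ≤ 40) = Φ(1.450) ≈ 0.927

0.927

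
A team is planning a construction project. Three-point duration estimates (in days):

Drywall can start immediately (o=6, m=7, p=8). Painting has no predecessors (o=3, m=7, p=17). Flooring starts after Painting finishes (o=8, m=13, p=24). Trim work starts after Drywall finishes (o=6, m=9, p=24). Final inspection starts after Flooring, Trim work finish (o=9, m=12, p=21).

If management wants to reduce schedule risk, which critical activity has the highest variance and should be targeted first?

te_Drywall = (6 + 4·7 + 8)/6 = 42/6 = 7; σ²_Drywall = ((8−6)/6)² = 0.111
te_Painting = (3 + 4·7 + 17)/6 = 48/6 = 8; σ²_Painting = ((17−3)/6)² = 5.444
te_Flooring = (8 + 4·13 + 24)/6 = 84/6 = 14; σ²_Flooring = ((24−8)/6)² = 7.111
te_Trim work = (6 + 4·9 + 24)/6 = 66/6 = 11; σ²_Trim work = ((24−6)/6)² = 9.000
te_Final inspection = (9 + 4·12 + 21)/6 = 78/6 = 13; σ²_Final inspection = ((21−9)/6)² = 4.000

Forward pass:
ES_Drywall = 0; EF_Drywall = 7
ES_Painting = 0; EF_Painting = 8
ES_Flooring = 8; EF_Flooring = 8+14 = 22
ES_Trim work = 7; EF_Trim work = 7+11 = 18
ES_Final inspection = max(EF_Flooring=22, EF_Trim work=18) = 22; EF_Final inspection = 22+13 = 35
Expected project duration μ = 35 days. Critical path: Painting → Flooring → Final inspection.

Variances on critical path: σ²_Painting=5.444, σ²_Flooring=7.111, σ²_Final inspection=4.000.
Largest is σ²_Flooring = 7.111.

Flooring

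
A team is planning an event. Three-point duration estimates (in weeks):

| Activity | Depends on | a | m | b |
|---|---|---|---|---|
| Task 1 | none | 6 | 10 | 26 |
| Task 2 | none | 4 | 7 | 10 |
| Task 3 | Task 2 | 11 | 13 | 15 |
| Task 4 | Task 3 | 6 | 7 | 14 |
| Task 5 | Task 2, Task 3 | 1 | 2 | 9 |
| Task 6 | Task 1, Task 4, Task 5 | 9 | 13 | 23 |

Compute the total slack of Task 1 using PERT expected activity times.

te_Task 1 = (6 + 4·10 + 26)/6 = 72/6 = 12
te_Task 2 = (4 + 4·7 + 10)/6 = 42/6 = 7
te_Task 3 = (11 + 4·13 + 15)/6 = 78/6 = 13
te_Task 4 = (6 + 4·7 + 14)/6 = 48/6 = 8
te_Task 5 = (1 + 4·2 + 9)/6 = 18/6 = 3
te_Task 6 = (9 + 4·13 + 23)/6 = 84/6 = 14

Forward pass:
ES_Task 1 = 0; EF_Task 1 = 12
ES_Task 2 = 0; EF_Task 2 = 7
ES_Task 3 = 7; EF_Task 3 = 7+13 = 20
ES_Task 4 = 20; EF_Task 4 = 20+8 = 28
ES_Task 5 = max(EF_Task 2=7, EF_Task 3=20) = 20; EF_Task 5 = 20+3 = 23
ES_Task 6 = max(EF_Task 1=12, EF_Task 4=28, EF_Task 5=23) = 28; EF_Task 6 = 28+14 = 42
Expected project duration μ = 42 weeks. Critical path: Task 2 → Task 3 → Task 4 → Task 6.

Backward pass:
LF_Task 6 = 42; LS_Task 6 = 42−14 = 28
LF_Task 5 = LS_Task 6 = 28; LS_Task 5 = 28−3 = 25
LF_Task 4 = LS_Task 6 = 28; LS_Task 4 = 28−8 = 20
LF_Task 3 = min(LS_Task 4=20, LS_Task 5=25) = 20; LS_Task 3 = 20−13 = 7
LF_Task 2 = min(LS_Task 3=7, LS_Task 5=25) = 7; LS_Task 2 = 7−7 = 0
LF_Task 1 = LS_Task 6 = 28; LS_Task 1 = 28−12 = 16
Slack_Task 1 = LS_Task 1 − ES_Task 1 = 16 − 0 = 16

16 weeks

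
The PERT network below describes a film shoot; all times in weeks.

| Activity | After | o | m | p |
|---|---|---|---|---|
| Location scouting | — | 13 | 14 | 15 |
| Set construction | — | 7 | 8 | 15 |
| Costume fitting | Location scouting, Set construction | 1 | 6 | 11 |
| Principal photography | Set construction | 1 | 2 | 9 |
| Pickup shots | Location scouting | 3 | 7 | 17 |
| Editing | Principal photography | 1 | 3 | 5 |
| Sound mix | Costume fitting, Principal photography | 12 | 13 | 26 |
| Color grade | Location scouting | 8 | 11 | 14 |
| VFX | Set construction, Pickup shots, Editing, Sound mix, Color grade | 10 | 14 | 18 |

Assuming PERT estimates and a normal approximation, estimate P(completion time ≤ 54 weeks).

te_Location scouting = (13 + 4·14 + 15)/6 = 84/6 = 14; σ²_Location scouting = ((15−13)/6)² = 0.111
te_Set construction = (7 + 4·8 + 15)/6 = 54/6 = 9; σ²_Set construction = ((15−7)/6)² = 1.778
te_Costume fitting = (1 + 4·6 + 11)/6 = 36/6 = 6; σ²_Costume fitting = ((11−1)/6)² = 2.778
te_Principal photography = (1 + 4·2 + 9)/6 = 18/6 = 3; σ²_Principal photography = ((9−1)/6)² = 1.778
te_Pickup shots = (3 + 4·7 + 17)/6 = 48/6 = 8; σ²_Pickup shots = ((17−3)/6)² = 5.444
te_Editing = (1 + 4·3 + 5)/6 = 18/6 = 3; σ²_Editing = ((5−1)/6)² = 0.444
te_Sound mix = (12 + 4·13 + 26)/6 = 90/6 = 15; σ²_Sound mix = ((26−12)/6)² = 5.444
te_Color grade = (8 + 4·11 + 14)/6 = 66/6 = 11; σ²_Color grade = ((14−8)/6)² = 1.000
te_VFX = (10 + 4·14 + 18)/6 = 84/6 = 14; σ²_VFX = ((18−10)/6)² = 1.778

Forward pass:
ES_Location scouting = 0; EF_Location scouting = 14
ES_Set construction = 0; EF_Set construction = 9
ES_Costume fitting = max(EF_Location scouting=14, EF_Set construction=9) = 14; EF_Costume fitting = 14+6 = 20
ES_Principal photography = 9; EF_Principal photography = 9+3 = 12
ES_Pickup shots = 14; EF_Pickup shots = 14+8 = 22
ES_Editing = 12; EF_Editing = 12+3 = 15
ES_Sound mix = max(EF_Costume fitting=20, EF_Principal photography=12) = 20; EF_Sound mix = 20+15 = 35
ES_Color grade = 14; EF_Color grade = 14+11 = 25
ES_VFX = max(EF_Set construction=9, EF_Pickup shots=22, EF_Editing=15, EF_Sound mix=35, EF_Color grade=25) = 35; EF_VFX = 35+14 = 49
Expected project duration μ = 49 weeks. Critical path: Location scouting → Costume fitting → Sound mix → VFX.

Variance along critical path = 0.111 + 2.778 + 5.444 + 1.778 = 10.111; σ = √10.111 = 3.180 weeks.
Z = (54 − 49) / 3.180 = 1.572
P(T ≤ 54) = Φ(1.572) ≈ 0.942

0.942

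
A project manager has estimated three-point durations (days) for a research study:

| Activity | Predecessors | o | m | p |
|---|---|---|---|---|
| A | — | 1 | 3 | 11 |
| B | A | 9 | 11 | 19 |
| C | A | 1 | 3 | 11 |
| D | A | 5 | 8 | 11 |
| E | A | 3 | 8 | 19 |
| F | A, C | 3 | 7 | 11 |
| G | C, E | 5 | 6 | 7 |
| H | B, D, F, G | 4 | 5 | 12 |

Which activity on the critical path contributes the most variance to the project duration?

E

te_A = (1 + 4·3 + 11)/6 = 24/6 = 4; σ²_A = ((11−1)/6)² = 2.778
te_B = (9 + 4·11 + 19)/6 = 72/6 = 12; σ²_B = ((19−9)/6)² = 2.778
te_C = (1 + 4·3 + 11)/6 = 24/6 = 4; σ²_C = ((11−1)/6)² = 2.778
te_D = (5 + 4·8 + 11)/6 = 48/6 = 8; σ²_D = ((11−5)/6)² = 1.000
te_E = (3 + 4·8 + 19)/6 = 54/6 = 9; σ²_E = ((19−3)/6)² = 7.111
te_F = (3 + 4·7 + 11)/6 = 42/6 = 7; σ²_F = ((11−3)/6)² = 1.778
te_G = (5 + 4·6 + 7)/6 = 36/6 = 6; σ²_G = ((7−5)/6)² = 0.111
te_H = (4 + 4·5 + 12)/6 = 36/6 = 6; σ²_H = ((12−4)/6)² = 1.778

Forward pass:
ES_A = 0; EF_A = 4
ES_B = 4; EF_B = 4+12 = 16
ES_C = 4; EF_C = 4+4 = 8
ES_D = 4; EF_D = 4+8 = 12
ES_E = 4; EF_E = 4+9 = 13
ES_F = max(EF_A=4, EF_C=8) = 8; EF_F = 8+7 = 15
ES_G = max(EF_C=8, EF_E=13) = 13; EF_G = 13+6 = 19
ES_H = max(EF_B=16, EF_D=12, EF_F=15, EF_G=19) = 19; EF_H = 19+6 = 25
Expected project duration μ = 25 days. Critical path: A → E → G → H.

Variances on critical path: σ²_A=2.778, σ²_E=7.111, σ²_G=0.111, σ²_H=1.778.
Largest is σ²_E = 7.111.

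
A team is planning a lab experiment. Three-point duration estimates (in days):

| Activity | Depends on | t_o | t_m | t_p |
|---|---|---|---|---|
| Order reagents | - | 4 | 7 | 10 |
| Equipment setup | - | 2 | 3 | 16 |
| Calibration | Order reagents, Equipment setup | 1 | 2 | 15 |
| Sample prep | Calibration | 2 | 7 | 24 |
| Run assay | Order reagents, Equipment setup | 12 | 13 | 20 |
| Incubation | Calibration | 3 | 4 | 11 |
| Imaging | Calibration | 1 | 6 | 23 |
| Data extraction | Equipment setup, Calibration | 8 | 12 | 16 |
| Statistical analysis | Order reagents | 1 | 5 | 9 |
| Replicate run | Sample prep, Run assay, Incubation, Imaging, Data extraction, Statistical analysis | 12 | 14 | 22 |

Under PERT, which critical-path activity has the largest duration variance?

te_Order reagents = (4 + 4·7 + 10)/6 = 42/6 = 7; σ²_Order reagents = ((10−4)/6)² = 1.000
te_Equipment setup = (2 + 4·3 + 16)/6 = 30/6 = 5; σ²_Equipment setup = ((16−2)/6)² = 5.444
te_Calibration = (1 + 4·2 + 15)/6 = 24/6 = 4; σ²_Calibration = ((15−1)/6)² = 5.444
te_Sample prep = (2 + 4·7 + 24)/6 = 54/6 = 9; σ²_Sample prep = ((24−2)/6)² = 13.444
te_Run assay = (12 + 4·13 + 20)/6 = 84/6 = 14; σ²_Run assay = ((20−12)/6)² = 1.778
te_Incubation = (3 + 4·4 + 11)/6 = 30/6 = 5; σ²_Incubation = ((11−3)/6)² = 1.778
te_Imaging = (1 + 4·6 + 23)/6 = 48/6 = 8; σ²_Imaging = ((23−1)/6)² = 13.444
te_Data extraction = (8 + 4·12 + 16)/6 = 72/6 = 12; σ²_Data extraction = ((16−8)/6)² = 1.778
te_Statistical analysis = (1 + 4·5 + 9)/6 = 30/6 = 5; σ²_Statistical analysis = ((9−1)/6)² = 1.778
te_Replicate run = (12 + 4·14 + 22)/6 = 90/6 = 15; σ²_Replicate run = ((22−12)/6)² = 2.778

Forward pass:
ES_Order reagents = 0; EF_Order reagents = 7
ES_Equipment setup = 0; EF_Equipment setup = 5
ES_Calibration = max(EF_Order reagents=7, EF_Equipment setup=5) = 7; EF_Calibration = 7+4 = 11
ES_Sample prep = 11; EF_Sample prep = 11+9 = 20
ES_Run assay = max(EF_Order reagents=7, EF_Equipment setup=5) = 7; EF_Run assay = 7+14 = 21
ES_Incubation = 11; EF_Incubation = 11+5 = 16
ES_Imaging = 11; EF_Imaging = 11+8 = 19
ES_Data extraction = max(EF_Equipment setup=5, EF_Calibration=11) = 11; EF_Data extraction = 11+12 = 23
ES_Statistical analysis = 7; EF_Statistical analysis = 7+5 = 12
ES_Replicate run = max(EF_Sample prep=20, EF_Run assay=21, EF_Incubation=16, EF_Imaging=19, EF_Data extraction=23, EF_Statistical analysis=12) = 23; EF_Replicate run = 23+15 = 38
Expected project duration μ = 38 days. Critical path: Order reagents → Calibration → Data extraction → Replicate run.

Variances on critical path: σ²_Order reagents=1.000, σ²_Calibration=5.444, σ²_Data extraction=1.778, σ²_Replicate run=2.778.
Largest is σ²_Calibration = 5.444.

Calibration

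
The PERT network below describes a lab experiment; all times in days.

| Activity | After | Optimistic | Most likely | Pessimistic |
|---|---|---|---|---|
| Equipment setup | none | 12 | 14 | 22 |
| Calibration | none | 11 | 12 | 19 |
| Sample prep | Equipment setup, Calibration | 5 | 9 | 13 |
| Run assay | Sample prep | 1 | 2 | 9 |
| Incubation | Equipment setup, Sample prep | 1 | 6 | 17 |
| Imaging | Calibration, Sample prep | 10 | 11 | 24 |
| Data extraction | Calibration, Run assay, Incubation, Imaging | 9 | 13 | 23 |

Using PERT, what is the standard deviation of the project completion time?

3.93 days

te_Equipment setup = (12 + 4·14 + 22)/6 = 90/6 = 15; σ²_Equipment setup = ((22−12)/6)² = 2.778
te_Calibration = (11 + 4·12 + 19)/6 = 78/6 = 13; σ²_Calibration = ((19−11)/6)² = 1.778
te_Sample prep = (5 + 4·9 + 13)/6 = 54/6 = 9; σ²_Sample prep = ((13−5)/6)² = 1.778
te_Run assay = (1 + 4·2 + 9)/6 = 18/6 = 3; σ²_Run assay = ((9−1)/6)² = 1.778
te_Incubation = (1 + 4·6 + 17)/6 = 42/6 = 7; σ²_Incubation = ((17−1)/6)² = 7.111
te_Imaging = (10 + 4·11 + 24)/6 = 78/6 = 13; σ²_Imaging = ((24−10)/6)² = 5.444
te_Data extraction = (9 + 4·13 + 23)/6 = 84/6 = 14; σ²_Data extraction = ((23−9)/6)² = 5.444

Forward pass:
ES_Equipment setup = 0; EF_Equipment setup = 15
ES_Calibration = 0; EF_Calibration = 13
ES_Sample prep = max(EF_Equipment setup=15, EF_Calibration=13) = 15; EF_Sample prep = 15+9 = 24
ES_Run assay = 24; EF_Run assay = 24+3 = 27
ES_Incubation = max(EF_Equipment setup=15, EF_Sample prep=24) = 24; EF_Incubation = 24+7 = 31
ES_Imaging = max(EF_Calibration=13, EF_Sample prep=24) = 24; EF_Imaging = 24+13 = 37
ES_Data extraction = max(EF_Calibration=13, EF_Run assay=27, EF_Incubation=31, EF_Imaging=37) = 37; EF_Data extraction = 37+14 = 51
Expected project duration μ = 51 days. Critical path: Equipment setup → Sample prep → Imaging → Data extraction.

Variance along critical path = 2.778 + 1.778 + 5.444 + 5.444 = 15.444
σ = √15.444 = 3.930 days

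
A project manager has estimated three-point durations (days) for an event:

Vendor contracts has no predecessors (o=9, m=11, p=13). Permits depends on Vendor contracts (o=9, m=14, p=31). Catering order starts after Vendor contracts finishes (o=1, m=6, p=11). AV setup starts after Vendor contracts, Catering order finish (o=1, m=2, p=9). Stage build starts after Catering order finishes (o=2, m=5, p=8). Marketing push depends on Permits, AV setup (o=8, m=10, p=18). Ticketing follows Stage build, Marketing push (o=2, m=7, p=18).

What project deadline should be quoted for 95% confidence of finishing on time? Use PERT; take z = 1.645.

te_Vendor contracts = (9 + 4·11 + 13)/6 = 66/6 = 11; σ²_Vendor contracts = ((13−9)/6)² = 0.444
te_Permits = (9 + 4·14 + 31)/6 = 96/6 = 16; σ²_Permits = ((31−9)/6)² = 13.444
te_Catering order = (1 + 4·6 + 11)/6 = 36/6 = 6; σ²_Catering order = ((11−1)/6)² = 2.778
te_AV setup = (1 + 4·2 + 9)/6 = 18/6 = 3; σ²_AV setup = ((9−1)/6)² = 1.778
te_Stage build = (2 + 4·5 + 8)/6 = 30/6 = 5; σ²_Stage build = ((8−2)/6)² = 1.000
te_Marketing push = (8 + 4·10 + 18)/6 = 66/6 = 11; σ²_Marketing push = ((18−8)/6)² = 2.778
te_Ticketing = (2 + 4·7 + 18)/6 = 48/6 = 8; σ²_Ticketing = ((18−2)/6)² = 7.111

Forward pass:
ES_Vendor contracts = 0; EF_Vendor contracts = 11
ES_Permits = 11; EF_Permits = 11+16 = 27
ES_Catering order = 11; EF_Catering order = 11+6 = 17
ES_AV setup = max(EF_Vendor contracts=11, EF_Catering order=17) = 17; EF_AV setup = 17+3 = 20
ES_Stage build = 17; EF_Stage build = 17+5 = 22
ES_Marketing push = max(EF_Permits=27, EF_AV setup=20) = 27; EF_Marketing push = 27+11 = 38
ES_Ticketing = max(EF_Stage build=22, EF_Marketing push=38) = 38; EF_Ticketing = 38+8 = 46
Expected project duration μ = 46 days. Critical path: Vendor contracts → Permits → Marketing push → Ticketing.

Variance along critical path = 0.444 + 13.444 + 2.778 + 7.111 = 23.778; σ = 4.876 days.
D = μ + z·σ = 46 + 1.645·4.876 = 54.0 days

54.0 days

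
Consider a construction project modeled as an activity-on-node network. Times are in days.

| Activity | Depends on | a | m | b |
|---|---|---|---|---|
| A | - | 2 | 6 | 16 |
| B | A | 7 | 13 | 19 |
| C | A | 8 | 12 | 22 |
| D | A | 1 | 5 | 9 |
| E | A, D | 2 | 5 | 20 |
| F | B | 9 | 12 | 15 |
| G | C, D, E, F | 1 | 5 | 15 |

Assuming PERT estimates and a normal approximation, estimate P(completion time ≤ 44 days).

0.934

te_A = (2 + 4·6 + 16)/6 = 42/6 = 7; σ²_A = ((16−2)/6)² = 5.444
te_B = (7 + 4·13 + 19)/6 = 78/6 = 13; σ²_B = ((19−7)/6)² = 4.000
te_C = (8 + 4·12 + 22)/6 = 78/6 = 13; σ²_C = ((22−8)/6)² = 5.444
te_D = (1 + 4·5 + 9)/6 = 30/6 = 5; σ²_D = ((9−1)/6)² = 1.778
te_E = (2 + 4·5 + 20)/6 = 42/6 = 7; σ²_E = ((20−2)/6)² = 9.000
te_F = (9 + 4·12 + 15)/6 = 72/6 = 12; σ²_F = ((15−9)/6)² = 1.000
te_G = (1 + 4·5 + 15)/6 = 36/6 = 6; σ²_G = ((15−1)/6)² = 5.444

Forward pass:
ES_A = 0; EF_A = 7
ES_B = 7; EF_B = 7+13 = 20
ES_C = 7; EF_C = 7+13 = 20
ES_D = 7; EF_D = 7+5 = 12
ES_E = max(EF_A=7, EF_D=12) = 12; EF_E = 12+7 = 19
ES_F = 20; EF_F = 20+12 = 32
ES_G = max(EF_C=20, EF_D=12, EF_E=19, EF_F=32) = 32; EF_G = 32+6 = 38
Expected project duration μ = 38 days. Critical path: A → B → F → G.

Variance along critical path = 5.444 + 4.000 + 1.000 + 5.444 = 15.889; σ = √15.889 = 3.986 days.
Z = (44 − 38) / 3.986 = 1.505
P(T ≤ 44) = Φ(1.505) ≈ 0.934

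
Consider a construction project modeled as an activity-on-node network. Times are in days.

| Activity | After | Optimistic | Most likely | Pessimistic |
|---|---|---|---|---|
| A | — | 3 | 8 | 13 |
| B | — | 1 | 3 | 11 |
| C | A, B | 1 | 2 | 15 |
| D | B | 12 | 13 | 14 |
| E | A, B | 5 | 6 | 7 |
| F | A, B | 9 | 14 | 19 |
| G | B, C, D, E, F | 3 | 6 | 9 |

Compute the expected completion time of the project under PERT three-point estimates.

28 days

te_A = (3 + 4·8 + 13)/6 = 48/6 = 8
te_B = (1 + 4·3 + 11)/6 = 24/6 = 4
te_C = (1 + 4·2 + 15)/6 = 24/6 = 4
te_D = (12 + 4·13 + 14)/6 = 78/6 = 13
te_E = (5 + 4·6 + 7)/6 = 36/6 = 6
te_F = (9 + 4·14 + 19)/6 = 84/6 = 14
te_G = (3 + 4·6 + 9)/6 = 36/6 = 6

Forward pass:
ES_A = 0; EF_A = 8
ES_B = 0; EF_B = 4
ES_C = max(EF_A=8, EF_B=4) = 8; EF_C = 8+4 = 12
ES_D = 4; EF_D = 4+13 = 17
ES_E = max(EF_A=8, EF_B=4) = 8; EF_E = 8+6 = 14
ES_F = max(EF_A=8, EF_B=4) = 8; EF_F = 8+14 = 22
ES_G = max(EF_B=4, EF_C=12, EF_D=17, EF_E=14, EF_F=22) = 22; EF_G = 22+6 = 28
Expected project duration μ = 28 days. Critical path: A → F → G.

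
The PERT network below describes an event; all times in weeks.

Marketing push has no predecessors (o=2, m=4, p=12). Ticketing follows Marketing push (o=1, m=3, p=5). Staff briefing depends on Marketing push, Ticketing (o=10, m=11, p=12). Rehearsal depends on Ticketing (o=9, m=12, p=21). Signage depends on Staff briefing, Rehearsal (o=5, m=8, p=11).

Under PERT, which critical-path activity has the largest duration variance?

Rehearsal

te_Marketing push = (2 + 4·4 + 12)/6 = 30/6 = 5; σ²_Marketing push = ((12−2)/6)² = 2.778
te_Ticketing = (1 + 4·3 + 5)/6 = 18/6 = 3; σ²_Ticketing = ((5−1)/6)² = 0.444
te_Staff briefing = (10 + 4·11 + 12)/6 = 66/6 = 11; σ²_Staff briefing = ((12−10)/6)² = 0.111
te_Rehearsal = (9 + 4·12 + 21)/6 = 78/6 = 13; σ²_Rehearsal = ((21−9)/6)² = 4.000
te_Signage = (5 + 4·8 + 11)/6 = 48/6 = 8; σ²_Signage = ((11−5)/6)² = 1.000

Forward pass:
ES_Marketing push = 0; EF_Marketing push = 5
ES_Ticketing = 5; EF_Ticketing = 5+3 = 8
ES_Staff briefing = max(EF_Marketing push=5, EF_Ticketing=8) = 8; EF_Staff briefing = 8+11 = 19
ES_Rehearsal = 8; EF_Rehearsal = 8+13 = 21
ES_Signage = max(EF_Staff briefing=19, EF_Rehearsal=21) = 21; EF_Signage = 21+8 = 29
Expected project duration μ = 29 weeks. Critical path: Marketing push → Ticketing → Rehearsal → Signage.

Variances on critical path: σ²_Marketing push=2.778, σ²_Ticketing=0.444, σ²_Rehearsal=4.000, σ²_Signage=1.000.
Largest is σ²_Rehearsal = 4.000.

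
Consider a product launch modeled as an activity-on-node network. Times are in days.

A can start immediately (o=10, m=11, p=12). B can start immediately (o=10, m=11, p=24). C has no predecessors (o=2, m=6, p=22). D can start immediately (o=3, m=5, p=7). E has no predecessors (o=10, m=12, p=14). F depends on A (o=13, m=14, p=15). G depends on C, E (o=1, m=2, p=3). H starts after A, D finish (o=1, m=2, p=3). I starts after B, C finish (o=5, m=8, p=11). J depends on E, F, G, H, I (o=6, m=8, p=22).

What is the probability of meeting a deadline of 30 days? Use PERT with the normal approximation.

te_A = (10 + 4·11 + 12)/6 = 66/6 = 11; σ²_A = ((12−10)/6)² = 0.111
te_B = (10 + 4·11 + 24)/6 = 78/6 = 13; σ²_B = ((24−10)/6)² = 5.444
te_C = (2 + 4·6 + 22)/6 = 48/6 = 8; σ²_C = ((22−2)/6)² = 11.111
te_D = (3 + 4·5 + 7)/6 = 30/6 = 5; σ²_D = ((7−3)/6)² = 0.444
te_E = (10 + 4·12 + 14)/6 = 72/6 = 12; σ²_E = ((14−10)/6)² = 0.444
te_F = (13 + 4·14 + 15)/6 = 84/6 = 14; σ²_F = ((15−13)/6)² = 0.111
te_G = (1 + 4·2 + 3)/6 = 12/6 = 2; σ²_G = ((3−1)/6)² = 0.111
te_H = (1 + 4·2 + 3)/6 = 12/6 = 2; σ²_H = ((3−1)/6)² = 0.111
te_I = (5 + 4·8 + 11)/6 = 48/6 = 8; σ²_I = ((11−5)/6)² = 1.000
te_J = (6 + 4·8 + 22)/6 = 60/6 = 10; σ²_J = ((22−6)/6)² = 7.111

Forward pass:
ES_A = 0; EF_A = 11
ES_B = 0; EF_B = 13
ES_C = 0; EF_C = 8
ES_D = 0; EF_D = 5
ES_E = 0; EF_E = 12
ES_F = 11; EF_F = 11+14 = 25
ES_G = max(EF_C=8, EF_E=12) = 12; EF_G = 12+2 = 14
ES_H = max(EF_A=11, EF_D=5) = 11; EF_H = 11+2 = 13
ES_I = max(EF_B=13, EF_C=8) = 13; EF_I = 13+8 = 21
ES_J = max(EF_E=12, EF_F=25, EF_G=14, EF_H=13, EF_I=21) = 25; EF_J = 25+10 = 35
Expected project duration μ = 35 days. Critical path: A → F → J.

Variance along critical path = 0.111 + 0.111 + 7.111 = 7.333; σ = √7.333 = 2.708 days.
Z = (30 − 35) / 2.708 = -1.846
P(T ≤ 30) = Φ(-1.846) ≈ 0.032

0.032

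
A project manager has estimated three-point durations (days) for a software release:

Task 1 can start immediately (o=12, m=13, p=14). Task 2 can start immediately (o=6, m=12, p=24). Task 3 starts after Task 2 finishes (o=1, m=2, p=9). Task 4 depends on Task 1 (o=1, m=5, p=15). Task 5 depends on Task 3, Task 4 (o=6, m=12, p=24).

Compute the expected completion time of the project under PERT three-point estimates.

32 days

te_Task 1 = (12 + 4·13 + 14)/6 = 78/6 = 13
te_Task 2 = (6 + 4·12 + 24)/6 = 78/6 = 13
te_Task 3 = (1 + 4·2 + 9)/6 = 18/6 = 3
te_Task 4 = (1 + 4·5 + 15)/6 = 36/6 = 6
te_Task 5 = (6 + 4·12 + 24)/6 = 78/6 = 13

Forward pass:
ES_Task 1 = 0; EF_Task 1 = 13
ES_Task 2 = 0; EF_Task 2 = 13
ES_Task 3 = 13; EF_Task 3 = 13+3 = 16
ES_Task 4 = 13; EF_Task 4 = 13+6 = 19
ES_Task 5 = max(EF_Task 3=16, EF_Task 4=19) = 19; EF_Task 5 = 19+13 = 32
Expected project duration μ = 32 days. Critical path: Task 1 → Task 4 → Task 5.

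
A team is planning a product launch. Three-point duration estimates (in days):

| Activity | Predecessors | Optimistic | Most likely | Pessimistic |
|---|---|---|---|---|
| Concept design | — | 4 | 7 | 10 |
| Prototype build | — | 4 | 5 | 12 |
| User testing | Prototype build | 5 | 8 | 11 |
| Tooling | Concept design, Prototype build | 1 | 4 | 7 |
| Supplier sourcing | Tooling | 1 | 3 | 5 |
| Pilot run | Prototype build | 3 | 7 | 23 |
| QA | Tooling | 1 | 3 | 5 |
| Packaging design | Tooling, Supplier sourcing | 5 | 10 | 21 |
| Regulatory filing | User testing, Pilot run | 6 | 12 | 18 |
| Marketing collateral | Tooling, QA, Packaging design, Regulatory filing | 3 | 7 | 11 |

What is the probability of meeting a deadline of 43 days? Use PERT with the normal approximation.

te_Concept design = (4 + 4·7 + 10)/6 = 42/6 = 7; σ²_Concept design = ((10−4)/6)² = 1.000
te_Prototype build = (4 + 4·5 + 12)/6 = 36/6 = 6; σ²_Prototype build = ((12−4)/6)² = 1.778
te_User testing = (5 + 4·8 + 11)/6 = 48/6 = 8; σ²_User testing = ((11−5)/6)² = 1.000
te_Tooling = (1 + 4·4 + 7)/6 = 24/6 = 4; σ²_Tooling = ((7−1)/6)² = 1.000
te_Supplier sourcing = (1 + 4·3 + 5)/6 = 18/6 = 3; σ²_Supplier sourcing = ((5−1)/6)² = 0.444
te_Pilot run = (3 + 4·7 + 23)/6 = 54/6 = 9; σ²_Pilot run = ((23−3)/6)² = 11.111
te_QA = (1 + 4·3 + 5)/6 = 18/6 = 3; σ²_QA = ((5−1)/6)² = 0.444
te_Packaging design = (5 + 4·10 + 21)/6 = 66/6 = 11; σ²_Packaging design = ((21−5)/6)² = 7.111
te_Regulatory filing = (6 + 4·12 + 18)/6 = 72/6 = 12; σ²_Regulatory filing = ((18−6)/6)² = 4.000
te_Marketing collateral = (3 + 4·7 + 11)/6 = 42/6 = 7; σ²_Marketing collateral = ((11−3)/6)² = 1.778

Forward pass:
ES_Concept design = 0; EF_Concept design = 7
ES_Prototype build = 0; EF_Prototype build = 6
ES_User testing = 6; EF_User testing = 6+8 = 14
ES_Tooling = max(EF_Concept design=7, EF_Prototype build=6) = 7; EF_Tooling = 7+4 = 11
ES_Supplier sourcing = 11; EF_Supplier sourcing = 11+3 = 14
ES_Pilot run = 6; EF_Pilot run = 6+9 = 15
ES_QA = 11; EF_QA = 11+3 = 14
ES_Packaging design = max(EF_Tooling=11, EF_Supplier sourcing=14) = 14; EF_Packaging design = 14+11 = 25
ES_Regulatory filing = max(EF_User testing=14, EF_Pilot run=15) = 15; EF_Regulatory filing = 15+12 = 27
ES_Marketing collateral = max(EF_Tooling=11, EF_QA=14, EF_Packaging design=25, EF_Regulatory filing=27) = 27; EF_Marketing collateral = 27+7 = 34
Expected project duration μ = 34 days. Critical path: Prototype build → Pilot run → Regulatory filing → Marketing collateral.

Variance along critical path = 1.778 + 11.111 + 4.000 + 1.778 = 18.667; σ = √18.667 = 4.320 days.
Z = (43 − 34) / 4.320 = 2.083
P(T ≤ 43) = Φ(2.083) ≈ 0.981

0.981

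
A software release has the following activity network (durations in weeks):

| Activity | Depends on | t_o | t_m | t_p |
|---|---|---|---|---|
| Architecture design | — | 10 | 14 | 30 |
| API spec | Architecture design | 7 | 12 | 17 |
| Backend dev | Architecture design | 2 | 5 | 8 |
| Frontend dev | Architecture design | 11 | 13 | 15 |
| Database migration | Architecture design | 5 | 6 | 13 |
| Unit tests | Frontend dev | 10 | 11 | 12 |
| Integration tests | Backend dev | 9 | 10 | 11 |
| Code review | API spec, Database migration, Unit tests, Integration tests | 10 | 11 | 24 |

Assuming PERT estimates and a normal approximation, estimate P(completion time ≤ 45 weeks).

0.027

te_Architecture design = (10 + 4·14 + 30)/6 = 96/6 = 16; σ²_Architecture design = ((30−10)/6)² = 11.111
te_API spec = (7 + 4·12 + 17)/6 = 72/6 = 12; σ²_API spec = ((17−7)/6)² = 2.778
te_Backend dev = (2 + 4·5 + 8)/6 = 30/6 = 5; σ²_Backend dev = ((8−2)/6)² = 1.000
te_Frontend dev = (11 + 4·13 + 15)/6 = 78/6 = 13; σ²_Frontend dev = ((15−11)/6)² = 0.444
te_Database migration = (5 + 4·6 + 13)/6 = 42/6 = 7; σ²_Database migration = ((13−5)/6)² = 1.778
te_Unit tests = (10 + 4·11 + 12)/6 = 66/6 = 11; σ²_Unit tests = ((12−10)/6)² = 0.111
te_Integration tests = (9 + 4·10 + 11)/6 = 60/6 = 10; σ²_Integration tests = ((11−9)/6)² = 0.111
te_Code review = (10 + 4·11 + 24)/6 = 78/6 = 13; σ²_Code review = ((24−10)/6)² = 5.444

Forward pass:
ES_Architecture design = 0; EF_Architecture design = 16
ES_API spec = 16; EF_API spec = 16+12 = 28
ES_Backend dev = 16; EF_Backend dev = 16+5 = 21
ES_Frontend dev = 16; EF_Frontend dev = 16+13 = 29
ES_Database migration = 16; EF_Database migration = 16+7 = 23
ES_Unit tests = 29; EF_Unit tests = 29+11 = 40
ES_Integration tests = 21; EF_Integration tests = 21+10 = 31
ES_Code review = max(EF_API spec=28, EF_Database migration=23, EF_Unit tests=40, EF_Integration tests=31) = 40; EF_Code review = 40+13 = 53
Expected project duration μ = 53 weeks. Critical path: Architecture design → Frontend dev → Unit tests → Code review.

Variance along critical path = 11.111 + 0.444 + 0.111 + 5.444 = 17.111; σ = √17.111 = 4.137 weeks.
Z = (45 − 53) / 4.137 = -1.934
P(T ≤ 45) = Φ(-1.934) ≈ 0.027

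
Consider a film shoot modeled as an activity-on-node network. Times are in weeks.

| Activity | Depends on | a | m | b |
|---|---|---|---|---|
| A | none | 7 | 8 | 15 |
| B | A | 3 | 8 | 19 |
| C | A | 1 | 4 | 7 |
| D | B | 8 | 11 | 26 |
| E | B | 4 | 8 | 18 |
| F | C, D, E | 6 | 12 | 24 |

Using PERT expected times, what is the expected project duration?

44 weeks

te_A = (7 + 4·8 + 15)/6 = 54/6 = 9
te_B = (3 + 4·8 + 19)/6 = 54/6 = 9
te_C = (1 + 4·4 + 7)/6 = 24/6 = 4
te_D = (8 + 4·11 + 26)/6 = 78/6 = 13
te_E = (4 + 4·8 + 18)/6 = 54/6 = 9
te_F = (6 + 4·12 + 24)/6 = 78/6 = 13

Forward pass:
ES_A = 0; EF_A = 9
ES_B = 9; EF_B = 9+9 = 18
ES_C = 9; EF_C = 9+4 = 13
ES_D = 18; EF_D = 18+13 = 31
ES_E = 18; EF_E = 18+9 = 27
ES_F = max(EF_C=13, EF_D=31, EF_E=27) = 31; EF_F = 31+13 = 44
Expected project duration μ = 44 weeks. Critical path: A → B → D → F.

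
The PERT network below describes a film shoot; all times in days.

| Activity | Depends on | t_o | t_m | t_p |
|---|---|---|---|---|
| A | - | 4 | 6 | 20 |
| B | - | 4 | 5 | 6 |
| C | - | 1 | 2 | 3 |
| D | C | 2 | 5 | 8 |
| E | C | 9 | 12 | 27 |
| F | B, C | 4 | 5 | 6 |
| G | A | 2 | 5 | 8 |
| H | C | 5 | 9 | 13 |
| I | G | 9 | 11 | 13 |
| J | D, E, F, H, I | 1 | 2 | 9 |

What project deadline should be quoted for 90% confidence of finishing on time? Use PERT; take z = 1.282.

te_A = (4 + 4·6 + 20)/6 = 48/6 = 8; σ²_A = ((20−4)/6)² = 7.111
te_B = (4 + 4·5 + 6)/6 = 30/6 = 5; σ²_B = ((6−4)/6)² = 0.111
te_C = (1 + 4·2 + 3)/6 = 12/6 = 2; σ²_C = ((3−1)/6)² = 0.111
te_D = (2 + 4·5 + 8)/6 = 30/6 = 5; σ²_D = ((8−2)/6)² = 1.000
te_E = (9 + 4·12 + 27)/6 = 84/6 = 14; σ²_E = ((27−9)/6)² = 9.000
te_F = (4 + 4·5 + 6)/6 = 30/6 = 5; σ²_F = ((6−4)/6)² = 0.111
te_G = (2 + 4·5 + 8)/6 = 30/6 = 5; σ²_G = ((8−2)/6)² = 1.000
te_H = (5 + 4·9 + 13)/6 = 54/6 = 9; σ²_H = ((13−5)/6)² = 1.778
te_I = (9 + 4·11 + 13)/6 = 66/6 = 11; σ²_I = ((13−9)/6)² = 0.444
te_J = (1 + 4·2 + 9)/6 = 18/6 = 3; σ²_J = ((9−1)/6)² = 1.778

Forward pass:
ES_A = 0; EF_A = 8
ES_B = 0; EF_B = 5
ES_C = 0; EF_C = 2
ES_D = 2; EF_D = 2+5 = 7
ES_E = 2; EF_E = 2+14 = 16
ES_F = max(EF_B=5, EF_C=2) = 5; EF_F = 5+5 = 10
ES_G = 8; EF_G = 8+5 = 13
ES_H = 2; EF_H = 2+9 = 11
ES_I = 13; EF_I = 13+11 = 24
ES_J = max(EF_D=7, EF_E=16, EF_F=10, EF_H=11, EF_I=24) = 24; EF_J = 24+3 = 27
Expected project duration μ = 27 days. Critical path: A → G → I → J.

Variance along critical path = 7.111 + 1.000 + 0.444 + 1.778 = 10.333; σ = 3.215 days.
D = μ + z·σ = 27 + 1.282·3.215 = 31.1 days

31.1 days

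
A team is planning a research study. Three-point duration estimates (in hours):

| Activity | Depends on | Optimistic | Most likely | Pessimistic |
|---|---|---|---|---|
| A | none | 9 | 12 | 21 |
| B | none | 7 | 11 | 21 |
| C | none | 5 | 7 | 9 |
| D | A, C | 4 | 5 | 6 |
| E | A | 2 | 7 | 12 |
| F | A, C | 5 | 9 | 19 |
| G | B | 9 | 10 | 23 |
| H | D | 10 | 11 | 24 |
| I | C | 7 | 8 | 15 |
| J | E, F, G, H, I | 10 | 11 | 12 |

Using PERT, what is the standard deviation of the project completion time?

te_A = (9 + 4·12 + 21)/6 = 78/6 = 13; σ²_A = ((21−9)/6)² = 4.000
te_B = (7 + 4·11 + 21)/6 = 72/6 = 12; σ²_B = ((21−7)/6)² = 5.444
te_C = (5 + 4·7 + 9)/6 = 42/6 = 7; σ²_C = ((9−5)/6)² = 0.444
te_D = (4 + 4·5 + 6)/6 = 30/6 = 5; σ²_D = ((6−4)/6)² = 0.111
te_E = (2 + 4·7 + 12)/6 = 42/6 = 7; σ²_E = ((12−2)/6)² = 2.778
te_F = (5 + 4·9 + 19)/6 = 60/6 = 10; σ²_F = ((19−5)/6)² = 5.444
te_G = (9 + 4·10 + 23)/6 = 72/6 = 12; σ²_G = ((23−9)/6)² = 5.444
te_H = (10 + 4·11 + 24)/6 = 78/6 = 13; σ²_H = ((24−10)/6)² = 5.444
te_I = (7 + 4·8 + 15)/6 = 54/6 = 9; σ²_I = ((15−7)/6)² = 1.778
te_J = (10 + 4·11 + 12)/6 = 66/6 = 11; σ²_J = ((12−10)/6)² = 0.111

Forward pass:
ES_A = 0; EF_A = 13
ES_B = 0; EF_B = 12
ES_C = 0; EF_C = 7
ES_D = max(EF_A=13, EF_C=7) = 13; EF_D = 13+5 = 18
ES_E = 13; EF_E = 13+7 = 20
ES_F = max(EF_A=13, EF_C=7) = 13; EF_F = 13+10 = 23
ES_G = 12; EF_G = 12+12 = 24
ES_H = 18; EF_H = 18+13 = 31
ES_I = 7; EF_I = 7+9 = 16
ES_J = max(EF_E=20, EF_F=23, EF_G=24, EF_H=31, EF_I=16) = 31; EF_J = 31+11 = 42
Expected project duration μ = 42 hours. Critical path: A → D → H → J.

Variance along critical path = 4.000 + 0.111 + 5.444 + 0.111 = 9.667
σ = √9.667 = 3.109 hours

3.11 hours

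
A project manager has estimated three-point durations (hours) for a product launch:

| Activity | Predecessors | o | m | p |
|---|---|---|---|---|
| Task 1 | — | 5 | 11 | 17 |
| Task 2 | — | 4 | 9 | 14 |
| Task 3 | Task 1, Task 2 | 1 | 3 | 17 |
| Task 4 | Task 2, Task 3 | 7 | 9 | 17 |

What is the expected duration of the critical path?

te_Task 1 = (5 + 4·11 + 17)/6 = 66/6 = 11
te_Task 2 = (4 + 4·9 + 14)/6 = 54/6 = 9
te_Task 3 = (1 + 4·3 + 17)/6 = 30/6 = 5
te_Task 4 = (7 + 4·9 + 17)/6 = 60/6 = 10

Forward pass:
ES_Task 1 = 0; EF_Task 1 = 11
ES_Task 2 = 0; EF_Task 2 = 9
ES_Task 3 = max(EF_Task 1=11, EF_Task 2=9) = 11; EF_Task 3 = 11+5 = 16
ES_Task 4 = max(EF_Task 2=9, EF_Task 3=16) = 16; EF_Task 4 = 16+10 = 26
Expected project duration μ = 26 hours. Critical path: Task 1 → Task 3 → Task 4.

26 hours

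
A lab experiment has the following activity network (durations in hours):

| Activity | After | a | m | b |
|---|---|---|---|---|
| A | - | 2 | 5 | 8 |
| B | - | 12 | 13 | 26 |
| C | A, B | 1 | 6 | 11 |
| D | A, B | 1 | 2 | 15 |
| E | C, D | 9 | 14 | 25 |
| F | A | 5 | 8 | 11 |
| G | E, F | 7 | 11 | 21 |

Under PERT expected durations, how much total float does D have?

te_A = (2 + 4·5 + 8)/6 = 30/6 = 5
te_B = (12 + 4·13 + 26)/6 = 90/6 = 15
te_C = (1 + 4·6 + 11)/6 = 36/6 = 6
te_D = (1 + 4·2 + 15)/6 = 24/6 = 4
te_E = (9 + 4·14 + 25)/6 = 90/6 = 15
te_F = (5 + 4·8 + 11)/6 = 48/6 = 8
te_G = (7 + 4·11 + 21)/6 = 72/6 = 12

Forward pass:
ES_A = 0; EF_A = 5
ES_B = 0; EF_B = 15
ES_C = max(EF_A=5, EF_B=15) = 15; EF_C = 15+6 = 21
ES_D = max(EF_A=5, EF_B=15) = 15; EF_D = 15+4 = 19
ES_E = max(EF_C=21, EF_D=19) = 21; EF_E = 21+15 = 36
ES_F = 5; EF_F = 5+8 = 13
ES_G = max(EF_E=36, EF_F=13) = 36; EF_G = 36+12 = 48
Expected project duration μ = 48 hours. Critical path: B → C → E → G.

Backward pass:
LF_G = 48; LS_G = 48−12 = 36
LF_F = LS_G = 36; LS_F = 36−8 = 28
LF_E = LS_G = 36; LS_E = 36−15 = 21
LF_D = LS_E = 21; LS_D = 21−4 = 17
LF_C = LS_E = 21; LS_C = 21−6 = 15
LF_B = min(LS_C=15, LS_D=17) = 15; LS_B = 15−15 = 0
LF_A = min(LS_C=15, LS_D=17, LS_F=28) = 15; LS_A = 15−5 = 10
Slack_D = LS_D − ES_D = 17 − 15 = 2

2 hours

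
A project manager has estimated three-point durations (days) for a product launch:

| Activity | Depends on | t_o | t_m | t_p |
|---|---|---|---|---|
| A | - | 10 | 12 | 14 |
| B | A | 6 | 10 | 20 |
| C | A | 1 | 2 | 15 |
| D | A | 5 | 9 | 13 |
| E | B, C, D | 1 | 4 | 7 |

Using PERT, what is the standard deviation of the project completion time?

te_A = (10 + 4·12 + 14)/6 = 72/6 = 12; σ²_A = ((14−10)/6)² = 0.444
te_B = (6 + 4·10 + 20)/6 = 66/6 = 11; σ²_B = ((20−6)/6)² = 5.444
te_C = (1 + 4·2 + 15)/6 = 24/6 = 4; σ²_C = ((15−1)/6)² = 5.444
te_D = (5 + 4·9 + 13)/6 = 54/6 = 9; σ²_D = ((13−5)/6)² = 1.778
te_E = (1 + 4·4 + 7)/6 = 24/6 = 4; σ²_E = ((7−1)/6)² = 1.000

Forward pass:
ES_A = 0; EF_A = 12
ES_B = 12; EF_B = 12+11 = 23
ES_C = 12; EF_C = 12+4 = 16
ES_D = 12; EF_D = 12+9 = 21
ES_E = max(EF_B=23, EF_C=16, EF_D=21) = 23; EF_E = 23+4 = 27
Expected project duration μ = 27 days. Critical path: A → B → E.

Variance along critical path = 0.444 + 5.444 + 1.000 = 6.889
σ = √6.889 = 2.625 days

2.62 days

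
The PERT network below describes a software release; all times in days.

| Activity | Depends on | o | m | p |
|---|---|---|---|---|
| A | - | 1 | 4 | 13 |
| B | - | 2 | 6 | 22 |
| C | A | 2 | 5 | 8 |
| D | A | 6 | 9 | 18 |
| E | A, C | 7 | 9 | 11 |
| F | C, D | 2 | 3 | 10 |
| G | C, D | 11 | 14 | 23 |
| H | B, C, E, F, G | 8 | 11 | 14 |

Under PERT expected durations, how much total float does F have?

te_A = (1 + 4·4 + 13)/6 = 30/6 = 5
te_B = (2 + 4·6 + 22)/6 = 48/6 = 8
te_C = (2 + 4·5 + 8)/6 = 30/6 = 5
te_D = (6 + 4·9 + 18)/6 = 60/6 = 10
te_E = (7 + 4·9 + 11)/6 = 54/6 = 9
te_F = (2 + 4·3 + 10)/6 = 24/6 = 4
te_G = (11 + 4·14 + 23)/6 = 90/6 = 15
te_H = (8 + 4·11 + 14)/6 = 66/6 = 11

Forward pass:
ES_A = 0; EF_A = 5
ES_B = 0; EF_B = 8
ES_C = 5; EF_C = 5+5 = 10
ES_D = 5; EF_D = 5+10 = 15
ES_E = max(EF_A=5, EF_C=10) = 10; EF_E = 10+9 = 19
ES_F = max(EF_C=10, EF_D=15) = 15; EF_F = 15+4 = 19
ES_G = max(EF_C=10, EF_D=15) = 15; EF_G = 15+15 = 30
ES_H = max(EF_B=8, EF_C=10, EF_E=19, EF_F=19, EF_G=30) = 30; EF_H = 30+11 = 41
Expected project duration μ = 41 days. Critical path: A → D → G → H.

Backward pass:
LF_H = 41; LS_H = 41−11 = 30
LF_G = LS_H = 30; LS_G = 30−15 = 15
LF_F = LS_H = 30; LS_F = 30−4 = 26
LF_E = LS_H = 30; LS_E = 30−9 = 21
LF_D = min(LS_F=26, LS_G=15) = 15; LS_D = 15−10 = 5
LF_C = min(LS_E=21, LS_F=26, LS_G=15, LS_H=30) = 15; LS_C = 15−5 = 10
LF_B = LS_H = 30; LS_B = 30−8 = 22
LF_A = min(LS_C=10, LS_D=5, LS_E=21) = 5; LS_A = 5−5 = 0
Slack_F = LS_F − ES_F = 26 − 15 = 11

11 days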